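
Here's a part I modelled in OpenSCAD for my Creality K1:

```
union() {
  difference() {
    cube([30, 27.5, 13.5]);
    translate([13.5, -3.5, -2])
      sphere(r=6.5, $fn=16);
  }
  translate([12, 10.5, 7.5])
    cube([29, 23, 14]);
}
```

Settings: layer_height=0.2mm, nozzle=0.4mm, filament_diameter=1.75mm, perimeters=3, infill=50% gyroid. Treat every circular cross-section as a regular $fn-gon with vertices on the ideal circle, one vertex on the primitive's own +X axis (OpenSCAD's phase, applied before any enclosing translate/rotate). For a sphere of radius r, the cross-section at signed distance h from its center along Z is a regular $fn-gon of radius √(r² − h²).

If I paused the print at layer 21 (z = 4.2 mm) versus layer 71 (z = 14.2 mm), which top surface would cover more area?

Layer 21 (z = 4.2): the cube is present — its section is the full 30×27.5 rectangle (area 825.00 mm²); the sphere at (13.5, -3.5): section is a regular 16-gon, circumradius = √(r²−h²) = √(6.5²−6.2²) = 1.952 (area = (16/2)·1.952²·sin(360°/16) = 11.66 mm²); Taking the first minus the rest: starting from the 30×27.5 cube (825.00 mm²), the r=6.5 sphere at (13.5, -3.5) misses the remaining region (no effect) — area = 825.00 mm²; the cube at (12, 10.5) is absent (z outside [7.5, 21.5]); Merging all regions: only that combined region is present, so the union is just that shape — area = 825.00 mm². So its area = 825.00 mm². Layer 71 (z = 14.2): the cube is absent (z outside [0, 13.5]); the sphere at (13.5, -3.5) does not reach this height (|z−center|=16.200 > r=6.5); Subtracting the remaining from the first: the first operand is absent here, so nothing remains; the 29×23 cube at (12, 10.5) contributes its full rectangle (area 667.00 mm²); Merging all regions: only the 29×23 cube at (12, 10.5) is present, so the union is just that shape — area = 667.00 mm². So its area = 667.00 mm². Layer 21 is larger (825.00 vs 667.00 mm²).

layer 21 (z = 4.2 mm)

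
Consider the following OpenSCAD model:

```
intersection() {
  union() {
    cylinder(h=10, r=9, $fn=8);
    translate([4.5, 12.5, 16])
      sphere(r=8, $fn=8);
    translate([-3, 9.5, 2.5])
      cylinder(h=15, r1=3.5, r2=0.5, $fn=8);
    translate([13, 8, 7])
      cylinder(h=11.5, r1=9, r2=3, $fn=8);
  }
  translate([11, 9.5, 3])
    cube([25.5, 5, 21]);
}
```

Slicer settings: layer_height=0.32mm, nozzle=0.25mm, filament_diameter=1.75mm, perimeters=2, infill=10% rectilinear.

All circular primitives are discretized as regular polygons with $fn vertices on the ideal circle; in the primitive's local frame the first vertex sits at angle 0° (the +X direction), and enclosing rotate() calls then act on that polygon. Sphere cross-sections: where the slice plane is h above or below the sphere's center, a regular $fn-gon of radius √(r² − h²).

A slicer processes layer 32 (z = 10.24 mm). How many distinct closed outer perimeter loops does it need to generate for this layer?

1

At z = 10.24 mm: the cylinder does not reach this height (z outside [0, 10]); the sphere at (4.5, 12.5): section is a regular 8-gon, circumradius = √(r²−h²) = √(8²−5.76²) = 5.552; the cone at (-3, 9.5) (r1=3.5→r2=0.5) has section circumradius 1.952 here — a regular 8-gon; the cone at (13, 8): at t=0.282 of its height the radius interpolates to r₁+(r₂−r₁)t = 7.310, giving a regular 8-gon of that circumradius; Combining (union): the regions partially overlap (shared area 13.38 mm²), so overlapping operands fuse into one piece — 2 connected regions; the cube at (11, 9.5) (footprint 25.5×5) is included at this height; Keeping only the common overlap: the 25.5×5 cube at (11, 9.5) partially overlaps that combined region; clipping to the common part keeps 36.49 mm² — 1 connected region. The result has 1 disconnected region.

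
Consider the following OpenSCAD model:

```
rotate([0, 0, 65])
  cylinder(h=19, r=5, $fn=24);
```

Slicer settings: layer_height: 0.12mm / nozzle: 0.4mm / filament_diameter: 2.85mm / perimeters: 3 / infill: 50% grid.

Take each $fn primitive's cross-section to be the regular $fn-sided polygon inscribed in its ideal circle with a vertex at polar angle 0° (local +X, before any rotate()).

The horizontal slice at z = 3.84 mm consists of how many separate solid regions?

1

At z = 3.84 mm: the r=5 cylinder contributes a regular 24-gon of circumradius 5; (rotated 65° about Z; rotation is an isometry so areas/perimeters/island counts are preserved). The result has 1 disconnected region.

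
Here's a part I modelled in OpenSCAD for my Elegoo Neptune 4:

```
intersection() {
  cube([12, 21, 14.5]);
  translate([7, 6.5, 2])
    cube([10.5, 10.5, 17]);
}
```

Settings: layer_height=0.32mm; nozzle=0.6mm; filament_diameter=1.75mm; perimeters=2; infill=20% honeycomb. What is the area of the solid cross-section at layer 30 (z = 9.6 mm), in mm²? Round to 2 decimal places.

52.50 mm²

At z = 9.6 mm: the cube (footprint 12×21) is included at this height (area 252.00 mm²); the cube at (7, 6.5) (footprint 10.5×10.5) is included at this height (area 110.25 mm²); After intersecting: the 10.5×10.5 cube at (7, 6.5) partially overlaps the 12×21 cube; clipping to the common part keeps 52.50 mm² — area = 52.50 mm². Overall, the cross-section is a single solid region. Net area = 52.50 mm².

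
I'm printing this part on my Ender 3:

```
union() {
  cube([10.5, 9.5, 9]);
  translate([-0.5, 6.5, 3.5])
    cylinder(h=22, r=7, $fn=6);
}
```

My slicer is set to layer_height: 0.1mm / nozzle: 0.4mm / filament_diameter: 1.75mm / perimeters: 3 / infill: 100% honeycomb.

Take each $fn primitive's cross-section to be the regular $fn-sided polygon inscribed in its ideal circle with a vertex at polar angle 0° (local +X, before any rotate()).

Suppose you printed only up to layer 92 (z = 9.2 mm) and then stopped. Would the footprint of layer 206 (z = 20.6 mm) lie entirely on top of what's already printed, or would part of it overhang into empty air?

entirely on top

Compare the two slices. At z = 9.2: the cube does not reach this height (z outside [0, 9]); the r=7 cylinder at (-0.5, 6.5) gives a regular 6-gon of circumradius 7 (constant along its height) (area = (6/2)·7.000²·sin(360°/6) = 127.31 mm²); Combining (union): only the r=7 cylinder at (-0.5, 6.5) is present, so the union is just that shape — area = 127.31 mm². At z = 20.6: the cube does not reach this height (z outside [0, 9]); the r=7 cylinder at (-0.5, 6.5) contributes a regular 6-gon of circumradius 7 (area = (6/2)·7.000²·sin(360°/6) = 127.31 mm²); Merging all regions: only the r=7 cylinder at (-0.5, 6.5) is present, so the union is just that shape — area = 127.31 mm². Checking containment: the cross-section at z = 20.6 is a subset of the cross-section at z = 9.2.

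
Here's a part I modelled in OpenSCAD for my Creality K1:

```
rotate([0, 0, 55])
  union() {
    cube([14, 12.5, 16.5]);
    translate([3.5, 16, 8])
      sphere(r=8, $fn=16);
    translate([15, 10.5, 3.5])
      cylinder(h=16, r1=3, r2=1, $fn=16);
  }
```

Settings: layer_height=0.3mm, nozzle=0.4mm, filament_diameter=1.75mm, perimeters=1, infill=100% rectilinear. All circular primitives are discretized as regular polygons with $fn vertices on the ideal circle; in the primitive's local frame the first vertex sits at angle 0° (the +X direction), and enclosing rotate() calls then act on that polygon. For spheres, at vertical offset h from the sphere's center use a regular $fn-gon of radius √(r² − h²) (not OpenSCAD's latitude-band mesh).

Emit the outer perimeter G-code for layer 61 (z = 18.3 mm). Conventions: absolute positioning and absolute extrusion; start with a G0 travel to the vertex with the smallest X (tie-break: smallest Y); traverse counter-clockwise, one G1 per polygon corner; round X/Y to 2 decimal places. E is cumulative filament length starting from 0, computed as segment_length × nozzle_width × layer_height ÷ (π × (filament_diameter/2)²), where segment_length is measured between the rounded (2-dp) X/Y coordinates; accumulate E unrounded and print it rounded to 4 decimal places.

G0 X-1.13 Y18.11 Z18.30
G1 X-0.97 Y17.69 E0.0224
G1 X-0.66 Y17.37 E0.0447
G1 X-0.25 Y17.19 E0.0670
G1 X0.20 Y17.18 E0.0894
G1 X0.62 Y17.34 E0.1119
G1 X0.94 Y17.65 E0.1341
G1 X1.13 Y18.06 E0.1566
G1 X1.14 Y18.51 E0.1791
G1 X0.97 Y18.93 E0.2017
G1 X0.66 Y19.25 E0.2239
G1 X0.25 Y19.43 E0.2463
G1 X-0.20 Y19.44 E0.2687
G1 X-0.62 Y19.28 E0.2911
G1 X-0.94 Y18.97 E0.3134
G1 X-1.12 Y18.56 E0.3357
G1 X-1.13 Y18.11 E0.3582

At z = 18.3 mm: the cube does not reach this height (z outside [0, 16.5]); the sphere at (3.5, 16) is absent (|z−center|=10.300 > r=8); the cone at (15, 10.5) (r1=3→r2=1) has section circumradius 1.150 here — a regular 16-gon; Combining (union): only the cone at (15, 10.5) is present, so the union is just that shape — 1 connected region; (whole slice rotated 55° about Z — lengths, areas and connectivity unchanged). The outline is a single polygon with 16 vertices. Extrusion per mm of travel: 0.4 × 0.3 / (π × 0.875²) = 0.049890. Accumulating E over each segment gives final E = 0.3582.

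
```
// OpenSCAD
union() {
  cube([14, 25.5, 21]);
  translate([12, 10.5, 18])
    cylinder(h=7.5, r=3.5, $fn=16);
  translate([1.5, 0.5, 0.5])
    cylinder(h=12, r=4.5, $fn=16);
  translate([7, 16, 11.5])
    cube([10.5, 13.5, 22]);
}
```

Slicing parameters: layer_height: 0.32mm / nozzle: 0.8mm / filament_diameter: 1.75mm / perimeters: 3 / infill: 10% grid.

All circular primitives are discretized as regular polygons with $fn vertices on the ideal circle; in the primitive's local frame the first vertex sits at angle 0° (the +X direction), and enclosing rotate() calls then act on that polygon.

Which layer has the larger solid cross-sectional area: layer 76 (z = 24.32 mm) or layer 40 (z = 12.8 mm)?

Layer 76 (z = 24.32): the cube does not reach this height (z outside [0, 21]); the r=3.5 cylinder at (12, 10.5) contributes a regular 16-gon of circumradius 3.5 (area = (16/2)·3.500²·sin(360°/16) = 37.50 mm²); the cylinder at (1.5, 0.5) is not intersected at this z (z outside [0.5, 12.5]); the cube at (7, 16) is present — its section is the full 10.5×13.5 rectangle (area 141.75 mm²); Merging all regions: the 2 present regions are separate (no shared area or edge), so areas and boundary lengths simply add and each stays a separate island — area = 179.25 mm². So its area = 179.25 mm². Layer 40 (z = 12.8): the cube (footprint 14×25.5) is included at this height (area 357.00 mm²); the cylinder at (12, 10.5) is not intersected at this z (z outside [18, 25.5]); the cylinder at (1.5, 0.5) is not intersected at this z (z outside [0.5, 12.5]); the 10.5×13.5 cube at (7, 16) contributes its full rectangle (area 141.75 mm²); Combining (union): the regions partially overlap — summed areas 498.75 mm² minus the doubly-counted overlap 66.50 mm² gives 432.25 mm² — area = 432.25 mm². So its area = 432.25 mm². Layer 40 is larger (432.25 vs 179.25 mm²).

layer 40 (z = 12.8 mm)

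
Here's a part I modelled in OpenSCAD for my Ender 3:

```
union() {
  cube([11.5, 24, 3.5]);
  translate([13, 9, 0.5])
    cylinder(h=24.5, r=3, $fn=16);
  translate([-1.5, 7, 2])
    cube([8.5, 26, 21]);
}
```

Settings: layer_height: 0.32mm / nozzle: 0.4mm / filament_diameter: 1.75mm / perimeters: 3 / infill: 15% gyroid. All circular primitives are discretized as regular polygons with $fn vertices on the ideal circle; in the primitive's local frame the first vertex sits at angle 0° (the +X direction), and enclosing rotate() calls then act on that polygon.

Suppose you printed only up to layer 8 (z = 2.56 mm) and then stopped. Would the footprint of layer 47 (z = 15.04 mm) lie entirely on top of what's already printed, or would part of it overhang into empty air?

Compare the two slices. At z = 2.56: the cube is present — its section is the full 11.5×24 rectangle (area 276.00 mm²); the cylinder at (13, 9): section is a regular 16-gon, circumradius r=3 (area = (16/2)·3.000²·sin(360°/16) = 27.55 mm²); the cube at (-1.5, 7) (footprint 8.5×26) is included at this height (area 221.00 mm²); Combining (union): the regions partially overlap — summed areas 524.55 mm² minus the doubly-counted overlap 124.28 mm² gives 400.27 mm² — area = 400.27 mm². At z = 15.04: the cube does not reach this height (z outside [0, 3.5]); the r=3 cylinder at (13, 9) gives a regular 16-gon of circumradius 3 (constant along its height) (area = (16/2)·3.000²·sin(360°/16) = 27.55 mm²); the 8.5×26 cube at (-1.5, 7) contributes its full rectangle (area 221.00 mm²); Taking the union: the 2 present regions are separate (no shared area or edge), so areas and boundary lengths simply add and each stays a separate island — area = 248.55 mm². Checking containment: the cross-section at z = 15.04 is a subset of the cross-section at z = 2.56.

entirely on top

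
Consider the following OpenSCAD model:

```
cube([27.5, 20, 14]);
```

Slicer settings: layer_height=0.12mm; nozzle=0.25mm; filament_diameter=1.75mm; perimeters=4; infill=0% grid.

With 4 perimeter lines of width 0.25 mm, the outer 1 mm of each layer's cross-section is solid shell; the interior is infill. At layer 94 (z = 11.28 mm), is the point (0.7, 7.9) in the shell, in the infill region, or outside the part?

shell

At z = 11.28 mm: the cube (footprint 27.5×20) is included at this height. Overall, the cross-section is a single solid region. The nearest boundary edge runs (0.00, 20.00)→(0.00, 0.00); distance from the point to it = 0.70 mm. The point is inside the cross-section, 0.70 mm from the nearest boundary — within the 1 mm shell band (4 × 0.25).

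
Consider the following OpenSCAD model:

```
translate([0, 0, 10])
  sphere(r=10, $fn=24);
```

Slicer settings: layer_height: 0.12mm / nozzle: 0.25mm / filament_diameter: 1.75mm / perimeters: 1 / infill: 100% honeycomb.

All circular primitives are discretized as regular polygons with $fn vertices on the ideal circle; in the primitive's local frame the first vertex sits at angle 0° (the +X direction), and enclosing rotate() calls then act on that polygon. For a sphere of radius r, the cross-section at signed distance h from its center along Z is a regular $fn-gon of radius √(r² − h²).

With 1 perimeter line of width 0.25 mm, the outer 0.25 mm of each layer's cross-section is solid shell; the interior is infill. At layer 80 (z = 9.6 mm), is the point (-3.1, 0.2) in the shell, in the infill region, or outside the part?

infill

At z = 9.6 mm: the r=10 sphere slices to a regular 24-gon of circumradius 9.992 (√(r²−h²) with h=0.4 from center). Overall, the cross-section is a single solid region. The nearest boundary edge runs (-9.65, 2.59)→(-9.99, 0.00); distance from the point to it = 6.81 mm. The point is inside the cross-section and 6.81 mm from the nearest boundary — more than the 0.25 mm shell width (1 × 0.25), so it's in the infill interior.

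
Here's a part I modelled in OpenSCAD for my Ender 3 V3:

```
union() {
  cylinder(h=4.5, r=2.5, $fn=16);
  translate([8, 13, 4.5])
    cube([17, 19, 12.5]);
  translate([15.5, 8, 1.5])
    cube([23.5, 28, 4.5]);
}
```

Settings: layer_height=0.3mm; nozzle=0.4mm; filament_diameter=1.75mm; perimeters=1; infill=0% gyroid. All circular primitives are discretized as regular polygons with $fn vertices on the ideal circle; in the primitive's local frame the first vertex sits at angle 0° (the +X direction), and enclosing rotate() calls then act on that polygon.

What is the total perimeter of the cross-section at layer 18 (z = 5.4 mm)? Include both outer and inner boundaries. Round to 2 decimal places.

118.00 mm

At z = 5.4 mm: the cylinder is not intersected at this z (z outside [0, 4.5]); the 17×19 cube at (8, 13) contributes its full rectangle (perimeter 72.00 mm); the cube at (15.5, 8) (footprint 23.5×28) is included at this height (perimeter 103.00 mm); Merging all regions: the regions partially overlap (shared area 180.50 mm²), so the edge portions inside another operand are dropped and the merged outline is re-measured after clipping — boundary = 118.00 mm. Overall, the cross-section is a single solid region. Total boundary length (outer) = 118.00 mm.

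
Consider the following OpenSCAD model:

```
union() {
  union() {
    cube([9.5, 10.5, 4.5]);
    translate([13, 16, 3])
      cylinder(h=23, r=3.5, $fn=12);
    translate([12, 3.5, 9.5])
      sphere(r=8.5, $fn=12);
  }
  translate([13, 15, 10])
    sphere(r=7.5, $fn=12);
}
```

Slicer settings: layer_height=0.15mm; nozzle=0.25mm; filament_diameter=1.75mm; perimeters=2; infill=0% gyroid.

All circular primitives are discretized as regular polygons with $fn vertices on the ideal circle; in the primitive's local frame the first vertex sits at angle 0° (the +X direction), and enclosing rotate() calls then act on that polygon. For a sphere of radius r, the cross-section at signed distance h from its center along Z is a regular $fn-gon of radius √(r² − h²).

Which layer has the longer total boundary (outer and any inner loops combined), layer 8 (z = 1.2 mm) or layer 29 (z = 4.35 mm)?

Layer 8 (z = 1.2): the cube (footprint 9.5×10.5) is included at this height (perimeter 40.00 mm); the cylinder at (13, 16) is not intersected at this z (z outside [3, 26]); the r=8.5 sphere at (12, 3.5) slices to a regular 12-gon of circumradius 1.833 (√(r²−h²) with h=8.3 from center) (perimeter = 2·12·1.833·sin(180°/12) = 11.39 mm); Taking the union: the 2 present regions are separate (no shared area or edge), so areas and boundary lengths simply add and each stays a separate island — boundary = 51.39 mm; the sphere at (13, 15) is absent (|z−center|=8.800 > r=7.5); Taking the union: only that combined region is present, so the union is just that shape — boundary = 51.39 mm. So its perimeter = 51.39 mm. Layer 29 (z = 4.35): the cube is present — its section is the full 9.5×10.5 rectangle (perimeter 40.00 mm); the cylinder at (13, 16): section is a regular 12-gon, circumradius r=3.5 (perimeter = 2·12·3.500·sin(180°/12) = 21.74 mm); the r=8.5 sphere at (12, 3.5) contributes a regular 12-gon of circumradius √(8.5²−5.15²) = 6.762 (perimeter = 2·12·6.762·sin(180°/12) = 42.00 mm); Taking the union: the regions partially overlap (shared area 31.50 mm²), so the edge portions inside another operand are dropped and the merged outline is re-measured after clipping — boundary = 79.33 mm; the r=7.5 sphere at (13, 15) slices to a regular 12-gon of circumradius 4.932 (√(r²−h²) with h=5.65 from center) (perimeter = 2·12·4.932·sin(180°/12) = 30.64 mm); Combining (union): the regions partially overlap (shared area 36.75 mm²), so the edge portions inside another operand are dropped and the merged outline is re-measured after clipping — boundary = 88.23 mm. So its perimeter = 88.23 mm. Layer 29 is larger (88.23 vs 51.39 mm).

layer 29 (z = 4.35 mm)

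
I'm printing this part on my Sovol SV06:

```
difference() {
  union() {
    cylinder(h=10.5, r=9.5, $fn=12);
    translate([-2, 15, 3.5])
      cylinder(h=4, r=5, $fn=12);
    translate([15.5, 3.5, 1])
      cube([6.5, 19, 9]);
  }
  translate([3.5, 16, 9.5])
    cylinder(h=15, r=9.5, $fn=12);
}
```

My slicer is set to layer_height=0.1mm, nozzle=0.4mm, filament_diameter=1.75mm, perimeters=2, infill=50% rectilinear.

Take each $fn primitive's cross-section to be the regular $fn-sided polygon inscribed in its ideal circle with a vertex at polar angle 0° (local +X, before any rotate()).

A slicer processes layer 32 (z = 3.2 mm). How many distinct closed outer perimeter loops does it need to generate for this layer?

At z = 3.2 mm: the r=9.5 cylinder contributes a regular 12-gon of circumradius 9.5; the cylinder at (-2, 15) is absent (z outside [3.5, 7.5]); the cube at (15.5, 3.5) is present — its section is the full 6.5×19 rectangle; Merging all regions: the 2 present regions are separate (no shared area or edge), so areas and boundary lengths simply add and each stays a separate island — 2 connected regions; the cylinder at (3.5, 16) is not intersected at this z (z outside [9.5, 24.5]); Taking the first minus the rest: none of the subtracted shapes is present at this height, so the result so far is unchanged — 2 connected regions. The result has 2 disconnected regions.

2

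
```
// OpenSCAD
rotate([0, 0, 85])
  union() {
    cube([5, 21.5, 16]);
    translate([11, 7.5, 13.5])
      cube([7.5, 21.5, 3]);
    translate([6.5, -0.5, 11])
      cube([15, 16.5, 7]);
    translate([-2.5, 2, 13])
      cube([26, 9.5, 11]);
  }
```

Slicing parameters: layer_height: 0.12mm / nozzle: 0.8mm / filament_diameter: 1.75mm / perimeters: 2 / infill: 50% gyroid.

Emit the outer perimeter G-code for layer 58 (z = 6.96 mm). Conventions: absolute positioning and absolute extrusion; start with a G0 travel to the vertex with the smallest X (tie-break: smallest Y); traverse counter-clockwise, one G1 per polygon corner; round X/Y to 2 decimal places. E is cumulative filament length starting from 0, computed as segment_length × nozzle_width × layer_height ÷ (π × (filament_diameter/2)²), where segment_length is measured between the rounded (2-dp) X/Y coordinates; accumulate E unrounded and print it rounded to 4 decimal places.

At z = 6.96 mm: the 5×21.5 cube contributes its full rectangle; the cube at (11, 7.5) is absent (z outside [13.5, 16.5]); the cube at (6.5, -0.5) is absent (z outside [11, 18]); the cube at (-2.5, 2) does not reach this height (z outside [13, 24]); Merging all regions: only the 5×21.5 cube is present, so the union is just that shape — 1 connected region; (whole slice rotated 85° about Z — lengths, areas and connectivity unchanged). The outline is a single polygon with 4 vertices. Extrusion per mm of travel: 0.8 × 0.12 / (π × 0.875²) = 0.039912. Accumulating E over each segment gives final E = 2.1154.

G0 X-21.42 Y1.87 Z6.96
G1 X0.00 Y0.00 E0.8582
G1 X0.44 Y4.98 E1.0577
G1 X-20.98 Y6.85 E1.9159
G1 X-21.42 Y1.87 E2.1154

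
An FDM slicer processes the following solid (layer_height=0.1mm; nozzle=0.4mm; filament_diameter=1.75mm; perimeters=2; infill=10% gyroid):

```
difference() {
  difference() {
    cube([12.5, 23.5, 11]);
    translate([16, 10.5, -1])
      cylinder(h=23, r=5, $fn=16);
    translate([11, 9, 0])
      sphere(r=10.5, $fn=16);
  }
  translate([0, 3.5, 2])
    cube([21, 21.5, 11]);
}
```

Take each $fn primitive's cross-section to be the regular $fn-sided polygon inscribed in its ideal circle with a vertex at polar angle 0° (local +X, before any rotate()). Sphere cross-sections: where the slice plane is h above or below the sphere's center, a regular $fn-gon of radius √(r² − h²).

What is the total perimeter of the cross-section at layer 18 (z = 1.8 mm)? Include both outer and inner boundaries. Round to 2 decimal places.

At z = 1.8 mm: the cube (footprint 12.5×23.5) is included at this height (perimeter 72.00 mm); the cylinder at (16, 10.5): section is a regular 16-gon, circumradius r=5 (perimeter = 2·16·5.000·sin(180°/16) = 31.21 mm); the r=10.5 sphere at (11, 9) contributes a regular 16-gon of circumradius √(10.5²−1.8²) = 10.345 (perimeter = 2·16·10.345·sin(180°/16) = 64.58 mm); Subtracting the remaining from the first: starting from the 12.5×23.5 cube, the r=5 cylinder at (16, 10.5) partially overlaps it — only the 6.89 mm² overlap (of its 76.54 mm²) is removed, clipping the outline; the r=10.5 sphere at (11, 9) partially overlaps it — only the 181.71 mm² overlap (of its 327.61 mm²) is removed, clipping the outline — boundary = 75.44 mm; the cube at (0, 3.5) does not reach this height (z outside [2, 13]); After the difference (first − rest): none of the subtracted shapes is present at this height, so that combined region is unchanged — boundary = 75.44 mm. Overall, the cross-section is a single solid region. Total boundary length (outer) = 75.44 mm.

75.44 mm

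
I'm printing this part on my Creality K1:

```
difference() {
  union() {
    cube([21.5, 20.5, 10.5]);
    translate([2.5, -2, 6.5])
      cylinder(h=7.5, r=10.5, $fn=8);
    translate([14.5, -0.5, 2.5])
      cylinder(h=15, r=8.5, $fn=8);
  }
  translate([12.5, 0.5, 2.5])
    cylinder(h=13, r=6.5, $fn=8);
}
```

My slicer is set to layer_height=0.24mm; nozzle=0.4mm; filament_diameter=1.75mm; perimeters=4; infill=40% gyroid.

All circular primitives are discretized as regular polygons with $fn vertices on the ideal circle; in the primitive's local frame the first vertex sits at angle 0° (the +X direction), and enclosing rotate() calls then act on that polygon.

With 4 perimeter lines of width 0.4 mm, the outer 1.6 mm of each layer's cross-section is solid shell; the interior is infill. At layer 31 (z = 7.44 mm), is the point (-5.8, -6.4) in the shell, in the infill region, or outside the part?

At z = 7.44 mm: the cube (footprint 21.5×20.5) is included at this height; the r=10.5 cylinder at (2.5, -2) contributes a regular 8-gon of circumradius 10.5; the r=8.5 cylinder at (14.5, -0.5) gives a regular 8-gon of circumradius 8.5 (constant along its height); Combining (union): the regions partially overlap (shared area 203.74 mm²), so overlapping operands fuse into one piece — 1 connected region; the r=6.5 cylinder at (12.5, 0.5) gives a regular 8-gon of circumradius 6.5 (constant along its height); After the difference (first − rest): starting from the result so far, the r=6.5 cylinder at (12.5, 0.5) lies wholly inside it (removes its full 119.50 mm² and its 39.80 mm outline becomes a hole wall) — 1 connected region with 1 hole. Overall, the cross-section is one region with 1 hole. The nearest boundary edge runs (-4.92, -9.42)→(-8.00, -2.00); distance from the point to it = 0.35 mm. The point is inside the cross-section, 0.35 mm from the nearest boundary — within the 1.6 mm shell band (4 × 0.4).

shell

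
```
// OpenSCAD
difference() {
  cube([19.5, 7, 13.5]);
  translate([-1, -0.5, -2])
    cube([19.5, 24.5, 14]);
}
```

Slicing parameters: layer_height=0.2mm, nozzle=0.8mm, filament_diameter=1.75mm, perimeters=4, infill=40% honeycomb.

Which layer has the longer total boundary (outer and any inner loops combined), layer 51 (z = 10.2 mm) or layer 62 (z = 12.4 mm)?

layer 62 (z = 12.4 mm)

Layer 51 (z = 10.2): the cube (footprint 19.5×7) is included at this height (perimeter 53.00 mm); the cube at (-1, -0.5) is present — its section is the full 19.5×24.5 rectangle (perimeter 88.00 mm); Taking the first minus the rest: starting from the 19.5×7 cube, the 19.5×24.5 cube at (-1, -0.5) partially overlaps it — only the 129.50 mm² overlap (of its 477.75 mm²) is removed, clipping the outline — boundary = 16.00 mm. So its perimeter = 16.00 mm. Layer 62 (z = 12.4): the 19.5×7 cube contributes its full rectangle (perimeter 53.00 mm); the cube at (-1, -0.5) does not reach this height (z outside [-2, 12]); Subtracting the remaining from the first: none of the subtracted shapes is present at this height, so the 19.5×7 cube is unchanged — boundary = 53.00 mm. So its perimeter = 53.00 mm. Layer 62 is larger (53.00 vs 16.00 mm).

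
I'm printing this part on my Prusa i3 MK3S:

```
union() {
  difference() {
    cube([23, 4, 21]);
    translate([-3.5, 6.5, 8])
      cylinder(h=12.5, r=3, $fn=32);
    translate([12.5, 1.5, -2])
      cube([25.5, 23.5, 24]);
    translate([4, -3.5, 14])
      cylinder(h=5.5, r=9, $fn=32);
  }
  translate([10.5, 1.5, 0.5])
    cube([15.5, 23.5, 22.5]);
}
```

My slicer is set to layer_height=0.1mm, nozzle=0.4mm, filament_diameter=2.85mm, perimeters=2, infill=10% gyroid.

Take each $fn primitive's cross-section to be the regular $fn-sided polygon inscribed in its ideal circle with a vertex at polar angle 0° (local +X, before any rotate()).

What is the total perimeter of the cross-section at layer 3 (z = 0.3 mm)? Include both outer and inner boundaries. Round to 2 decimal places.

At z = 0.3 mm: the cube is present — its section is the full 23×4 rectangle (perimeter 54.00 mm); the cylinder at (-3.5, 6.5) is absent (z outside [8, 20.5]); the cube at (12.5, 1.5) (footprint 25.5×23.5) is included at this height (perimeter 98.00 mm); the cylinder at (4, -3.5) is not intersected at this z (z outside [14, 19.5]); Taking the first minus the rest: starting from the 23×4 cube, the 25.5×23.5 cube at (12.5, 1.5) partially overlaps it — only the 26.25 mm² overlap (of its 599.25 mm²) is removed, clipping the outline — boundary = 54.00 mm; the cube at (10.5, 1.5) is not intersected at this z (z outside [0.5, 23]); Merging all regions: only that combined region is present, so the union is just that shape — boundary = 54.00 mm. Overall, the cross-section is a single solid region. Total boundary length (outer) = 54.00 mm.

54.00 mm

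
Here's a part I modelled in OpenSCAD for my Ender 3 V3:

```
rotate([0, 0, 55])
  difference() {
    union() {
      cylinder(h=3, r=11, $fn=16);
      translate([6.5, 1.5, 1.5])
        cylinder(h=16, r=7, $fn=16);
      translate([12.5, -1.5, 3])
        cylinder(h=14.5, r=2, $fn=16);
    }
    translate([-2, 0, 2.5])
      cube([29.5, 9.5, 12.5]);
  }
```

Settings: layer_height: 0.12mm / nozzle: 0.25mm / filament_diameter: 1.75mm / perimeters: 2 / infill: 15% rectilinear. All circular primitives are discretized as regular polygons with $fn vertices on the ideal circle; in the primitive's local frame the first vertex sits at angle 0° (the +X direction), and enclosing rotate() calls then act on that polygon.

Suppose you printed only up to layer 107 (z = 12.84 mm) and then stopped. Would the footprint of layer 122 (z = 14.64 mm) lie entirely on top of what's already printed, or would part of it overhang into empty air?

entirely on top

Compare the two slices. At z = 12.84: the cylinder does not reach this height (z outside [0, 3]); the r=7 cylinder at (6.5, 1.5) contributes a regular 16-gon of circumradius 7 (area = (16/2)·7.000²·sin(360°/16) = 150.01 mm²); the cylinder at (12.5, -1.5): section is a regular 16-gon, circumradius r=2 (area = (16/2)·2.000²·sin(360°/16) = 12.25 mm²); Merging all regions: the regions partially overlap — summed areas 162.26 mm² minus the doubly-counted overlap 6.52 mm² gives 155.74 mm² — area = 155.74 mm²; the cube at (-2, 0) is present — its section is the full 29.5×9.5 rectangle (area 280.25 mm²); After the difference (first − rest): starting from the result so far (155.74 mm²), the 29.5×9.5 cube at (-2, 0) partially overlaps it — only the 95.66 mm² overlap (of its 280.25 mm²) is removed, clipping the outline — area = 60.08 mm²; (whole slice rotated 55° about Z — lengths, areas and connectivity unchanged). At z = 14.64: the cylinder is not intersected at this z (z outside [0, 3]); the cylinder at (6.5, 1.5): section is a regular 16-gon, circumradius r=7 (area = (16/2)·7.000²·sin(360°/16) = 150.01 mm²); the cylinder at (12.5, -1.5): section is a regular 16-gon, circumradius r=2 (area = (16/2)·2.000²·sin(360°/16) = 12.25 mm²); Merging all regions: the regions partially overlap — summed areas 162.26 mm² minus the doubly-counted overlap 6.52 mm² gives 155.74 mm² — area = 155.74 mm²; the cube at (-2, 0) is present — its section is the full 29.5×9.5 rectangle (area 280.25 mm²); After the difference (first − rest): starting from that combined region (155.74 mm²), the 29.5×9.5 cube at (-2, 0) partially overlaps it — only the 95.66 mm² overlap (of its 280.25 mm²) is removed, clipping the outline — area = 60.08 mm²; (rotated 55° about Z; rotation is an isometry so areas/perimeters/island counts are preserved). Checking containment: the cross-section at z = 14.64 is a subset of the cross-section at z = 12.84.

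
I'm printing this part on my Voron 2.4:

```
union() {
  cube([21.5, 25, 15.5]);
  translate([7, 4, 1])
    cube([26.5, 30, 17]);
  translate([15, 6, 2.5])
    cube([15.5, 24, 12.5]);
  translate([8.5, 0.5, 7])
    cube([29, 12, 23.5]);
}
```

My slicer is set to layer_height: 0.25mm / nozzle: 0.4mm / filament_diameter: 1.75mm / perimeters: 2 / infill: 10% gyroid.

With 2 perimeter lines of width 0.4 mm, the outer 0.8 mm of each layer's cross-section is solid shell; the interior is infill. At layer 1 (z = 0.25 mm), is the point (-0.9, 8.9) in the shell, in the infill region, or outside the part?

outside

At z = 0.25 mm: the cube (footprint 21.5×25) is included at this height; the cube at (7, 4) is absent (z outside [1, 18]); the cube at (15, 6) is absent (z outside [2.5, 15]); the cube at (8.5, 0.5) is absent (z outside [7, 30.5]); Taking the union: only the 21.5×25 cube is present, so the union is just that shape — 1 connected region. Overall, the cross-section is a single solid region. The nearest boundary edge runs (0.00, 25.00)→(0.00, 0.00); distance from the point to it = 0.90 mm. The point is not inside any of the regions above, so it lies outside the cross-section (0.90 mm from the nearest boundary).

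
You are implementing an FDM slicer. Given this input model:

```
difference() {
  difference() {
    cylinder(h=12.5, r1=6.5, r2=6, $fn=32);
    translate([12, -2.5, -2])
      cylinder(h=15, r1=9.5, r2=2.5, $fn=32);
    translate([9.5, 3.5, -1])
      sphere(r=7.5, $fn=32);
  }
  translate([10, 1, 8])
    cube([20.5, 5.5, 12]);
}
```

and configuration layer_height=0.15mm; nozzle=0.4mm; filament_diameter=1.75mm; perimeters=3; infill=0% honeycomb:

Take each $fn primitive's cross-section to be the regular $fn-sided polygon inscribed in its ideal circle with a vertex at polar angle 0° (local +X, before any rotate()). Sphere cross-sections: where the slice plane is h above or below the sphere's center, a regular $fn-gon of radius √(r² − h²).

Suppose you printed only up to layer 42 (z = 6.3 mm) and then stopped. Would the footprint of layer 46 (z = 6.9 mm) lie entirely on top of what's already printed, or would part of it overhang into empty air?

entirely on top

Compare the two slices. At z = 6.3: the cone contributes a regular 32-gon of circumradius 6.248 (interpolated between r1=6.5 and r2=6 at t=0.504) (area = (32/2)·6.248²·sin(360°/32) = 121.85 mm²); the cone at (12, -2.5) contributes a regular 32-gon of circumradius 5.627 (interpolated between r1=9.5 and r2=2.5 at t=0.553) (area = (32/2)·5.627²·sin(360°/32) = 98.82 mm²); the r=7.5 sphere at (9.5, 3.5) contributes a regular 32-gon of circumradius √(7.5²−7.3²) = 1.720 (area = (32/2)·1.720²·sin(360°/32) = 9.24 mm²); After the difference (first − rest): starting from the cone (121.85 mm²), the cone at (12, -2.5) misses the remaining region (no effect); the r=7.5 sphere at (9.5, 3.5) misses the remaining region (no effect) — area = 121.85 mm²; the cube at (10, 1) is not intersected at this z (z outside [8, 20]); Subtracting the remaining from the first: none of the subtracted shapes is present at this height, so that combined region is unchanged — area = 121.85 mm². At z = 6.9: the cone (r1=6.5→r2=6) has section circumradius 6.224 here — a regular 32-gon (area = (32/2)·6.224²·sin(360°/32) = 120.92 mm²); the cone at (12, -2.5): at t=0.593 of its height the radius interpolates to r₁+(r₂−r₁)t = 5.347, giving a regular 32-gon of that circumradius (area = (32/2)·5.347²·sin(360°/32) = 89.23 mm²); the sphere at (9.5, 3.5) is not intersected at this z (|z−center|=7.900 > r=7.5); Subtracting the remaining from the first: starting from the cone (120.92 mm²), the cone at (12, -2.5) misses the remaining region (no effect) — area = 120.92 mm²; the cube at (10, 1) is absent (z outside [8, 20]); Taking the first minus the rest: none of the subtracted shapes is present at this height, so the result so far is unchanged — area = 120.92 mm². Checking containment: the cross-section at z = 6.9 is a subset of the cross-section at z = 6.3.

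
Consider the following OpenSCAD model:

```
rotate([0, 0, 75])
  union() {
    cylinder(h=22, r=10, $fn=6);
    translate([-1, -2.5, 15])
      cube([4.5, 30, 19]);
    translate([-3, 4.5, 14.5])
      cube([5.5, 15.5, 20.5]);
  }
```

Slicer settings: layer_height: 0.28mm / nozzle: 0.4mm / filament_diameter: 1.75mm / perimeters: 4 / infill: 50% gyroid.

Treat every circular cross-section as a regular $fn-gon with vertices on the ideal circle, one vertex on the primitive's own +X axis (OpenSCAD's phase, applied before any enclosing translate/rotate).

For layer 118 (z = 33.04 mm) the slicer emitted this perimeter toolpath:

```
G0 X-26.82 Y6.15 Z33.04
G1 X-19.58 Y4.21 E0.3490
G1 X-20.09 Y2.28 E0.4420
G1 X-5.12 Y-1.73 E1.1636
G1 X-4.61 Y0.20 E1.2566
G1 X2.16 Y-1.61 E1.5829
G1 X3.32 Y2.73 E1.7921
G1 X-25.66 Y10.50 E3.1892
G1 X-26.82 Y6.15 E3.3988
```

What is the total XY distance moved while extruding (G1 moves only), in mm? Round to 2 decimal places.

Sum the Euclidean lengths of each G1 segment: total = 72.99 mm.

72.99 mm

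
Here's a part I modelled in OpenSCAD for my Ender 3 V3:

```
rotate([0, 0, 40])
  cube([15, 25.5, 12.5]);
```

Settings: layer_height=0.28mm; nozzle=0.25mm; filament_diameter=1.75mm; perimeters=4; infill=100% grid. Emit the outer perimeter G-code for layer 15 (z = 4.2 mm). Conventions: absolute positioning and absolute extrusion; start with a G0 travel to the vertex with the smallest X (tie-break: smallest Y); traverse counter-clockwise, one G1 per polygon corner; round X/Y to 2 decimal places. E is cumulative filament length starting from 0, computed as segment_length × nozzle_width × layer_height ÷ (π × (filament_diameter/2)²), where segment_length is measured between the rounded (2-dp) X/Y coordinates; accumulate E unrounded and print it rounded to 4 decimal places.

At z = 4.2 mm: the 15×25.5 cube contributes its full rectangle; (rotated 40° about Z; rotation is an isometry so areas/perimeters/island counts are preserved). The outline is a single polygon with 4 vertices. Extrusion per mm of travel: 0.25 × 0.28 / (π × 0.875²) = 0.029103. Accumulating E over each segment gives final E = 2.3574.

G0 X-16.39 Y19.53 Z4.20
G1 X0.00 Y0.00 E0.7420
G1 X11.49 Y9.64 E1.1785
G1 X-4.90 Y29.18 E1.9207
G1 X-16.39 Y19.53 E2.3574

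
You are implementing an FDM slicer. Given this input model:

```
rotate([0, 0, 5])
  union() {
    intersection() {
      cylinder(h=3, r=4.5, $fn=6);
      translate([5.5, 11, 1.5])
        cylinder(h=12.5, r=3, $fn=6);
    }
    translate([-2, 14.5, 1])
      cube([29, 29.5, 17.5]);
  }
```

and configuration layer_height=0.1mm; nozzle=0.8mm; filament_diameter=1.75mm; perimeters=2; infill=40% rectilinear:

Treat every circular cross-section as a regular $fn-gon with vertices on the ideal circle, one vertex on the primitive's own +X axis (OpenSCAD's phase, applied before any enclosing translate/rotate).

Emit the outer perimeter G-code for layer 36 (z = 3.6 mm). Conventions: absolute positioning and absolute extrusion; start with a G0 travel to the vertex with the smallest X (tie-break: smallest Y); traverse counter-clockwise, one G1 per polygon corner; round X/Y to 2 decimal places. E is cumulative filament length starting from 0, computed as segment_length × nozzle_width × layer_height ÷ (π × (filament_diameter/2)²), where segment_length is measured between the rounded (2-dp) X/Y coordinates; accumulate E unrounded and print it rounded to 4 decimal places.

At z = 3.6 mm: the cylinder does not reach this height (z outside [0, 3]); the cylinder at (5.5, 11): section is a regular 6-gon, circumradius r=3; Taking the intersection: at least one operand is absent at this height, so nothing remains; the cube at (-2, 14.5) (footprint 29×29.5) is included at this height; Combining (union): only the 29×29.5 cube at (-2, 14.5) is present, so the union is just that shape — 1 connected region; (whole slice rotated 5° about Z — lengths, areas and connectivity unchanged). The outline is a single polygon with 4 vertices. Extrusion per mm of travel: 0.8 × 0.1 / (π × 0.875²) = 0.033260. Accumulating E over each segment gives final E = 3.8916.

G0 X-5.83 Y43.66 Z3.60
G1 X-3.26 Y14.27 E0.9812
G1 X25.63 Y16.80 E1.9458
G1 X23.06 Y46.19 E2.9271
G1 X-5.83 Y43.66 E3.8916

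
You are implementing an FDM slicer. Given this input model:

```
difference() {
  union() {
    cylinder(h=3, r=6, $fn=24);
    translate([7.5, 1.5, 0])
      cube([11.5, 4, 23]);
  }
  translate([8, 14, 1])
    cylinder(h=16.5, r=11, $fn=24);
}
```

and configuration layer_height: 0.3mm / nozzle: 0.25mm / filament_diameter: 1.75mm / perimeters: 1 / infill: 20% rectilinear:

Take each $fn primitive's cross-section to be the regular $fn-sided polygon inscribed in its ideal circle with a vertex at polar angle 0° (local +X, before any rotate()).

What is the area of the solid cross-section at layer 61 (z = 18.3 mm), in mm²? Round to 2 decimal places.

46.00 mm²

At z = 18.3 mm: the cylinder is not intersected at this z (z outside [0, 3]); the 11.5×4 cube at (7.5, 1.5) contributes its full rectangle (area 46.00 mm²); Combining (union): only the 11.5×4 cube at (7.5, 1.5) is present, so the union is just that shape — area = 46.00 mm²; the cylinder at (8, 14) is not intersected at this z (z outside [1, 17.5]); Taking the first minus the rest: none of the subtracted shapes is present at this height, so the result so far is unchanged — area = 46.00 mm². Overall, the cross-section is a single solid region. Net area = 46.00 mm².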